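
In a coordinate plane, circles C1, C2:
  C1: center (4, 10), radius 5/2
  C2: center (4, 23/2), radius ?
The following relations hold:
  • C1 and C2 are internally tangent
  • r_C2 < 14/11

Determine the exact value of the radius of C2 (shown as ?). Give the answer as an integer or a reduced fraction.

1

1. [int C1,C2]  r_C2² − 5r_C2 + 4 = 0  ⇒  r_C2 = 1 or 4
2. given r_C2 < 14/11: keep 1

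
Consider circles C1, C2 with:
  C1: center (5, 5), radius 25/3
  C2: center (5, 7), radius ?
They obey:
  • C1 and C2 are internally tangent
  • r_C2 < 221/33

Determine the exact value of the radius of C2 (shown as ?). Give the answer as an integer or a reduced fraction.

1. [int C1,C2]  r_C2² − (50/3)r_C2 + 589/9 = 0  ⇒  r_C2 = 19/3 or 31/3
2. given r_C2 < 221/33: keep 19/3

19/3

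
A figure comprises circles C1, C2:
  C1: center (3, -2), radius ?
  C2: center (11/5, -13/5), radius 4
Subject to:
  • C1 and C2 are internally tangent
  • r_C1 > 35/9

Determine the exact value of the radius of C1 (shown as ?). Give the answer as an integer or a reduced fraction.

5

1. [int C1,C2]  r_C1² − 8r_C1 + 15 = 0  ⇒  r_C1 = 3 or 5
2. given r_C1 > 35/9: keep 5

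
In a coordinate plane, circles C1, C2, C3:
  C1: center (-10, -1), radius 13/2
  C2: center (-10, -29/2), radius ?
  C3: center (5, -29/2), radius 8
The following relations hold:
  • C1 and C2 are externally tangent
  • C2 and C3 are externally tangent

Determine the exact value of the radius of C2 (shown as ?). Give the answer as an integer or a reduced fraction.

7

1. [ext C1·C2]  r_C2² + 13r_C2 − 140 = 0  ⇒  r_C2 = 7 (r>0 drops 1)
2. [ext C2·C3]  r_C2² + 16r_C2 − 161 = 0  ⇒  r_C2 = 7 (r>0 drops 1)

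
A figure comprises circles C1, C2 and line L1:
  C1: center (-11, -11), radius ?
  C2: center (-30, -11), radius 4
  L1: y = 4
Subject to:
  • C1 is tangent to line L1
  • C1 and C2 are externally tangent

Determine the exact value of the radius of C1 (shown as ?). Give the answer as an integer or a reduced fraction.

1. [C1‖L1]  r_C1² − 225 = 0  ⇒  r_C1 = 15 (r>0 drops 1)
2. [ext C1·C2]  r_C1² + 8r_C1 − 345 = 0  ⇒  r_C1 = 15 (r>0 drops 1)

15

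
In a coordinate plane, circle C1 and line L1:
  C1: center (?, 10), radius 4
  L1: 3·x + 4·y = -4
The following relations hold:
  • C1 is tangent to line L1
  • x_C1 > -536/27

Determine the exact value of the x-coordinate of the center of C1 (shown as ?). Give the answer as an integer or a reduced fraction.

1. [C1‖L1]  x_C1² + (88/3)x_C1 + 512/3 = 0  ⇒  x_C1 = -64/3 or -8
2. given x_C1 > -536/27: keep -8

-8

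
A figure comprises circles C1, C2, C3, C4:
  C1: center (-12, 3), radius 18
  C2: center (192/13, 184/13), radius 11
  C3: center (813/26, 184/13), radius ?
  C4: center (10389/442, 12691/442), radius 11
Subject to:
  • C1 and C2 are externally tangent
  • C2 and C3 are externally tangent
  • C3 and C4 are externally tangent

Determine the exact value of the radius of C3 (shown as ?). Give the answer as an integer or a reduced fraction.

1. [ext C2·C3]  r_C3² + 22r_C3 − 605/4 = 0  ⇒  r_C3 = 11/2 (r>0 drops 1)
2. [ext C3·C4]  r_C3² + 22r_C3 − 605/4 = 0  ⇒  r_C3 = 11/2 (r>0 drops 1)

11/2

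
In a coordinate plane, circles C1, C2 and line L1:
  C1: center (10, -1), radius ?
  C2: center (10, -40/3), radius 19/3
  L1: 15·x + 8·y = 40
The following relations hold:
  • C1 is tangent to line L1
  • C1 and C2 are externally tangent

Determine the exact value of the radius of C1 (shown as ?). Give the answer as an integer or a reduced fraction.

6

1. [C1‖L1]  r_C1² − 36 = 0  ⇒  r_C1 = 6 (r>0 drops 1)
2. [ext C1·C2]  r_C1² + (38/3)r_C1 − 112 = 0  ⇒  r_C1 = 6 (r>0 drops 1)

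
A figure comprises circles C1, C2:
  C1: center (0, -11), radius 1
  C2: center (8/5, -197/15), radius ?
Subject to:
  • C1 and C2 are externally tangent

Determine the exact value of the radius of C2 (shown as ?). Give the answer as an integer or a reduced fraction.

1. [ext C1·C2]  r_C2² + 2r_C2 − 55/9 = 0  ⇒  r_C2 = 5/3 (r>0 drops 1)

5/3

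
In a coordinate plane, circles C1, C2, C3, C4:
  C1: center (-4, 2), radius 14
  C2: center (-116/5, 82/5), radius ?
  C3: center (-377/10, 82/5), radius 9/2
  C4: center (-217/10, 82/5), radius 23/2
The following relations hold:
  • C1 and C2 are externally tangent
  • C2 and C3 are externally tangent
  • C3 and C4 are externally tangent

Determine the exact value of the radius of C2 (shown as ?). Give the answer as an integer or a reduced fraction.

10

1. [ext C1·C2]  r_C2² + 28r_C2 − 380 = 0  ⇒  r_C2 = 10 (r>0 drops 1)
2. [ext C2·C3]  r_C2² + 9r_C2 − 190 = 0  ⇒  r_C2 = 10 (r>0 drops 1)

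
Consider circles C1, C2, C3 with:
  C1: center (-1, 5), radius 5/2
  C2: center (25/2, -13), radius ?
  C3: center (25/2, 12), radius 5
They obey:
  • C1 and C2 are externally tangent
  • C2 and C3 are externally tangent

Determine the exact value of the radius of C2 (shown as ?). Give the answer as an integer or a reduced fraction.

1. [ext C1·C2]  r_C2² + 5r_C2 − 500 = 0  ⇒  r_C2 = 20 (r>0 drops 1)
2. [ext C2·C3]  r_C2² + 10r_C2 − 600 = 0  ⇒  r_C2 = 20 (r>0 drops 1)

20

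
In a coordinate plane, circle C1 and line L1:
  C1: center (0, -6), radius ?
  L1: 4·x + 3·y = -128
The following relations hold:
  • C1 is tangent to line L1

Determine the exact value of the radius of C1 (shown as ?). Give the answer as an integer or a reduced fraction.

1. [C1‖L1]  r_C1² − 484 = 0  ⇒  r_C1 = 22 (r>0 drops 1)

22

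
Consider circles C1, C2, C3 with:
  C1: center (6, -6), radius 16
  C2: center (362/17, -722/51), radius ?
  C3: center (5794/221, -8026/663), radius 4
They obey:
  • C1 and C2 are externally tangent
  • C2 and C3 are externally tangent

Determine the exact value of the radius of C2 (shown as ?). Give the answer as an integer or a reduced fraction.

4/3

1. [ext C1·C2]  r_C2² + 32r_C2 − 400/9 = 0  ⇒  r_C2 = 4/3 (r>0 drops 1)
2. [ext C2·C3]  r_C2² + 8r_C2 − 112/9 = 0  ⇒  r_C2 = 4/3 (r>0 drops 1)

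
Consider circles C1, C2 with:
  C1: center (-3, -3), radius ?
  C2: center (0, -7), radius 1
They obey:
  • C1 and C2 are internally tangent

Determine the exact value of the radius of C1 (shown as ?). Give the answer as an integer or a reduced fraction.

1. [int C1,C2]  r_C1² − 2r_C1 − 24 = 0  ⇒  r_C1 = 6 (r>0 drops 1)

6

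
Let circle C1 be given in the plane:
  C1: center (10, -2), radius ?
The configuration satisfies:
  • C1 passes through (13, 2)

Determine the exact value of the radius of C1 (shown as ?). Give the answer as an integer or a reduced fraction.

5

1. [C1∋P]  r_C1² − 25 = 0  ⇒  r_C1 = 5 (r>0 drops 1)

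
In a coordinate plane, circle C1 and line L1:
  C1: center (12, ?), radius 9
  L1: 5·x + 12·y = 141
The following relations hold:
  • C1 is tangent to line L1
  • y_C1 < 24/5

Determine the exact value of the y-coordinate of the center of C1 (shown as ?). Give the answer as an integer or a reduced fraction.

-3

1. [C1‖L1]  y_C1² − (27/2)y_C1 − 99/2 = 0  ⇒  y_C1 = -3 or 33/2
2. given y_C1 < 24/5: keep -3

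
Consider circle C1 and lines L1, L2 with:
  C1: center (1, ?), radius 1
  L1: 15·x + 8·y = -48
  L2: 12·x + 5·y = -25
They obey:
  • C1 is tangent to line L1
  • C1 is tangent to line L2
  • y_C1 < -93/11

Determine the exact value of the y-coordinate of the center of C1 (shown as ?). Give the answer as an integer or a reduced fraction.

1. [C1‖L1]  y_C1² + (63/4)y_C1 + 115/2 = 0  ⇒  y_C1 = -10 or -23/4
2. [C1‖L2]  y_C1² + (74/5)y_C1 + 48 = 0  ⇒  y_C1 = -10 or -24/5

-10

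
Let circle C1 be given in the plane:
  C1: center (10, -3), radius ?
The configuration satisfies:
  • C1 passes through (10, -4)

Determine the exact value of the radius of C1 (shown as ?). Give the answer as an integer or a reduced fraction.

1

1. [C1∋P]  r_C1² − 1 = 0  ⇒  r_C1 = 1 (r>0 drops 1)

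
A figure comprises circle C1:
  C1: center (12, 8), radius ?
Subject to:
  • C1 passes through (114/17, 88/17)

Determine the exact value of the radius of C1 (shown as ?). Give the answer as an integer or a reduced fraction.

6

1. [C1∋P]  r_C1² − 36 = 0  ⇒  r_C1 = 6 (r>0 drops 1)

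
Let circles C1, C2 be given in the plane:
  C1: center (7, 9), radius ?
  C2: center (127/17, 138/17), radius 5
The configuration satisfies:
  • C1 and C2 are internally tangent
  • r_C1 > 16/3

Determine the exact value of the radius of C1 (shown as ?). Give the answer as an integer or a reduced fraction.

6

1. [int C1,C2]  r_C1² − 10r_C1 + 24 = 0  ⇒  r_C1 = 4 or 6
2. given r_C1 > 16/3: keep 6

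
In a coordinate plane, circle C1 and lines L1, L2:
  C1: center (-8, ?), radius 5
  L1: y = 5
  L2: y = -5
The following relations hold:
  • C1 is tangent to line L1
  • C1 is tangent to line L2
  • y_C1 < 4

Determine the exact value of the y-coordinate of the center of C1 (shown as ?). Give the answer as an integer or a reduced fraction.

0

1. [C1‖L1]  y_C1² − 10y_C1 = 0  ⇒  y_C1 = 0 or 10
2. [C1‖L2]  y_C1² + 10y_C1 = 0  ⇒  y_C1 = -10 or 0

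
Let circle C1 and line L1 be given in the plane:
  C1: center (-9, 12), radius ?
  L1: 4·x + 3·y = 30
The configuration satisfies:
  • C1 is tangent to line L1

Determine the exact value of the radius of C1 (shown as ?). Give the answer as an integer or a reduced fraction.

1. [C1‖L1]  r_C1² − 36 = 0  ⇒  r_C1 = 6 (r>0 drops 1)

6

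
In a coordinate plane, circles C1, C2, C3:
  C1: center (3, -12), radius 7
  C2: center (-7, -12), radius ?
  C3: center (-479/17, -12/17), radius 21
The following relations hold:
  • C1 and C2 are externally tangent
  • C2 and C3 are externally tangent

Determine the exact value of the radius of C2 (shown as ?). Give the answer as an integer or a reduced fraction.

3

1. [ext C1·C2]  r_C2² + 14r_C2 − 51 = 0  ⇒  r_C2 = 3 (r>0 drops 1)
2. [ext C2·C3]  r_C2² + 42r_C2 − 135 = 0  ⇒  r_C2 = 3 (r>0 drops 1)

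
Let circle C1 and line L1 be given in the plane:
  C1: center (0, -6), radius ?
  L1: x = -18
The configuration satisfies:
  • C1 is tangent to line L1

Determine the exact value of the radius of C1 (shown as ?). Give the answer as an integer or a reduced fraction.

18

1. [C1‖L1]  r_C1² − 324 = 0  ⇒  r_C1 = 18 (r>0 drops 1)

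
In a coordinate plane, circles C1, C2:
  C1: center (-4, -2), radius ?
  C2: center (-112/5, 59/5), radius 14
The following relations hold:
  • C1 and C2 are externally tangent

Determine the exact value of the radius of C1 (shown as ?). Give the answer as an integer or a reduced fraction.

1. [ext C1·C2]  r_C1² + 28r_C1 − 333 = 0  ⇒  r_C1 = 9 (r>0 drops 1)

9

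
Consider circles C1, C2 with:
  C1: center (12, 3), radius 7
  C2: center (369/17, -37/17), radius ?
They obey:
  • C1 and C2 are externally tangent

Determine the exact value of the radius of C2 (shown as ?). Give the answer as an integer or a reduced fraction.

4

1. [ext C1·C2]  r_C2² + 14r_C2 − 72 = 0  ⇒  r_C2 = 4 (r>0 drops 1)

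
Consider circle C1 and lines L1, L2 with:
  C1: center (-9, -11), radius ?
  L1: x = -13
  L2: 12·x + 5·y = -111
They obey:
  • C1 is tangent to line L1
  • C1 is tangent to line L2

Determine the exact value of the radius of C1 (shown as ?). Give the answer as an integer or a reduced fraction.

4

1. [C1‖L1]  r_C1² − 16 = 0  ⇒  r_C1 = 4 (r>0 drops 1)
2. [C1‖L2]  r_C1² − 16 = 0  ⇒  r_C1 = 4 (r>0 drops 1)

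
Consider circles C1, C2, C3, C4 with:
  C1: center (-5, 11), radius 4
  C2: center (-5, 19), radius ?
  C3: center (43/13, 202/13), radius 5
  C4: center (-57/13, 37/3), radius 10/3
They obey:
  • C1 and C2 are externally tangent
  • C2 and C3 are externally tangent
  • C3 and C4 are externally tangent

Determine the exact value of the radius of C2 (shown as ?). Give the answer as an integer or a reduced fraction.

1. [ext C1·C2]  r_C2² + 8r_C2 − 48 = 0  ⇒  r_C2 = 4 (r>0 drops 1)
2. [ext C2·C3]  r_C2² + 10r_C2 − 56 = 0  ⇒  r_C2 = 4 (r>0 drops 1)

4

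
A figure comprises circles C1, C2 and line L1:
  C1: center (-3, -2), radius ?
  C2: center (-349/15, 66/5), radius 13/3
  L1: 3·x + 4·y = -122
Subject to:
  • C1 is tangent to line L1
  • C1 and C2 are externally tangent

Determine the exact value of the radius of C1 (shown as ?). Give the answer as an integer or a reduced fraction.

1. [C1‖L1]  r_C1² − 441 = 0  ⇒  r_C1 = 21 (r>0 drops 1)
2. [ext C1·C2]  r_C1² + (26/3)r_C1 − 623 = 0  ⇒  r_C1 = 21 (r>0 drops 1)

21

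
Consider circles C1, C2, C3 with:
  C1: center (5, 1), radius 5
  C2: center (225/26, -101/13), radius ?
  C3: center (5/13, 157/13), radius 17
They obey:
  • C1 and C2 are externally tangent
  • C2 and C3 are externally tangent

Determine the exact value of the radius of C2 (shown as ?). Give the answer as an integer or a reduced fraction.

1. [ext C1·C2]  r_C2² + 10r_C2 − 261/4 = 0  ⇒  r_C2 = 9/2 (r>0 drops 1)
2. [ext C2·C3]  r_C2² + 34r_C2 − 693/4 = 0  ⇒  r_C2 = 9/2 (r>0 drops 1)

9/2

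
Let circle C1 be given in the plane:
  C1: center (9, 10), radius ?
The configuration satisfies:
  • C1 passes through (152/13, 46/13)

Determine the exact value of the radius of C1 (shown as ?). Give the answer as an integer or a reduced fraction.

7

1. [C1∋P]  r_C1² − 49 = 0  ⇒  r_C1 = 7 (r>0 drops 1)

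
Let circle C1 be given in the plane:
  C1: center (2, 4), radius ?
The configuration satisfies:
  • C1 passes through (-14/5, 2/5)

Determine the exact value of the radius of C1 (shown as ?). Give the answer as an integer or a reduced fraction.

1. [C1∋P]  r_C1² − 36 = 0  ⇒  r_C1 = 6 (r>0 drops 1)

6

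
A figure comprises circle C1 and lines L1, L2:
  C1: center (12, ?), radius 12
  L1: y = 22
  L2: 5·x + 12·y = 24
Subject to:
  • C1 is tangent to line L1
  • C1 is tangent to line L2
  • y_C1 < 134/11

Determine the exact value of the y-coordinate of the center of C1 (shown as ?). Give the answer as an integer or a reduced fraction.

1. [C1‖L1]  y_C1² − 44y_C1 + 340 = 0  ⇒  y_C1 = 10 or 34
2. [C1‖L2]  y_C1² + 6y_C1 − 160 = 0  ⇒  y_C1 = -16 or 10

10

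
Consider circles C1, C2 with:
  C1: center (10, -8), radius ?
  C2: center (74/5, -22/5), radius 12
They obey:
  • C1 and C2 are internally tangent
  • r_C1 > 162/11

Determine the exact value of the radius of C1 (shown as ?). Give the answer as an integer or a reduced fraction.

18

1. [int C1,C2]  r_C1² − 24r_C1 + 108 = 0  ⇒  r_C1 = 6 or 18
2. given r_C1 > 162/11: keep 18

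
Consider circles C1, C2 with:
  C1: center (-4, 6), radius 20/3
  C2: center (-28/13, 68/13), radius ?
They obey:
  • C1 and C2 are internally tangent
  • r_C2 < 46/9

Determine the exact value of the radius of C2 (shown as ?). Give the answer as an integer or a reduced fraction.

1. [int C1,C2]  r_C2² − (40/3)r_C2 + 364/9 = 0  ⇒  r_C2 = 14/3 or 26/3
2. given r_C2 < 46/9: keep 14/3

14/3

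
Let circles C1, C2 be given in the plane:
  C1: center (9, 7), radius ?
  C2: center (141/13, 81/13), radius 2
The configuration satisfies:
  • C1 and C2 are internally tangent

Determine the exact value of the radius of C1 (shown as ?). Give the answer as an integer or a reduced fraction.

4

1. [int C1,C2]  r_C1² − 4r_C1 = 0  ⇒  r_C1 = 4 (r>0 drops 1)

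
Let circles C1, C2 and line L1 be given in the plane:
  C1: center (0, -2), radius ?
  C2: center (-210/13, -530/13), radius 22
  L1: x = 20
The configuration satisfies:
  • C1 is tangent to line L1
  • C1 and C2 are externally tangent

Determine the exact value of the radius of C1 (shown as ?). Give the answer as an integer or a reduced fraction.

1. [C1‖L1]  r_C1² − 400 = 0  ⇒  r_C1 = 20 (r>0 drops 1)
2. [ext C1·C2]  r_C1² + 44r_C1 − 1280 = 0  ⇒  r_C1 = 20 (r>0 drops 1)

20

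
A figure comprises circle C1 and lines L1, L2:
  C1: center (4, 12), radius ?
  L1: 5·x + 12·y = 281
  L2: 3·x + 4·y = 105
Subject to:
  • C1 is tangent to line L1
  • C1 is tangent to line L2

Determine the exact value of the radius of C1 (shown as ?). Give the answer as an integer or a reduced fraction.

1. [C1‖L1]  r_C1² − 81 = 0  ⇒  r_C1 = 9 (r>0 drops 1)
2. [C1‖L2]  r_C1² − 81 = 0  ⇒  r_C1 = 9 (r>0 drops 1)

9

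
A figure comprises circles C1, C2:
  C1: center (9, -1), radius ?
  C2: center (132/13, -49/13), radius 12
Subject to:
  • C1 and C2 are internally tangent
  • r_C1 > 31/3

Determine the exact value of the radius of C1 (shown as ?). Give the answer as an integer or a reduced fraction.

1. [int C1,C2]  r_C1² − 24r_C1 + 135 = 0  ⇒  r_C1 = 9 or 15
2. given r_C1 > 31/3: keep 15

15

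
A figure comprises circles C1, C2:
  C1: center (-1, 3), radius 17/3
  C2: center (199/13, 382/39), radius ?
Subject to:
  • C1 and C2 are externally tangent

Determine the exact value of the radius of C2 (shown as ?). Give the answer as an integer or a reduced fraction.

12

1. [ext C1·C2]  r_C2² + (34/3)r_C2 − 280 = 0  ⇒  r_C2 = 12 (r>0 drops 1)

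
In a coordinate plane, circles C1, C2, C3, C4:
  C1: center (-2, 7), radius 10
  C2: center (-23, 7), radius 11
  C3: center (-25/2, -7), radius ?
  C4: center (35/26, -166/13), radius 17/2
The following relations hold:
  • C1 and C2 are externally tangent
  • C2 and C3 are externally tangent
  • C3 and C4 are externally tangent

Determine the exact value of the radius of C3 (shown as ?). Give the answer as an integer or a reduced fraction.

13/2

1. [ext C2·C3]  r_C3² + 22r_C3 − 741/4 = 0  ⇒  r_C3 = 13/2 (r>0 drops 1)
2. [ext C3·C4]  r_C3² + 17r_C3 − 611/4 = 0  ⇒  r_C3 = 13/2 (r>0 drops 1)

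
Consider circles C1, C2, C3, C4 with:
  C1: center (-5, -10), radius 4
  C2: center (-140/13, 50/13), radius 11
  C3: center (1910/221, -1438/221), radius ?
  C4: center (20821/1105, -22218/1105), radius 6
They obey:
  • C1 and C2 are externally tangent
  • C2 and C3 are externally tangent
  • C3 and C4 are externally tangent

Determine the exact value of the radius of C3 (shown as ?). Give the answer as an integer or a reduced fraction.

11

1. [ext C2·C3]  r_C3² + 22r_C3 − 363 = 0  ⇒  r_C3 = 11 (r>0 drops 1)
2. [ext C3·C4]  r_C3² + 12r_C3 − 253 = 0  ⇒  r_C3 = 11 (r>0 drops 1)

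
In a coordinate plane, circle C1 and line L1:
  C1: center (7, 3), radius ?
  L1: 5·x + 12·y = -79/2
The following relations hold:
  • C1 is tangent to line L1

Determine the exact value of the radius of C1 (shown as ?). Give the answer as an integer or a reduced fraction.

17/2

1. [C1‖L1]  r_C1² − 289/4 = 0  ⇒  r_C1 = 17/2 (r>0 drops 1)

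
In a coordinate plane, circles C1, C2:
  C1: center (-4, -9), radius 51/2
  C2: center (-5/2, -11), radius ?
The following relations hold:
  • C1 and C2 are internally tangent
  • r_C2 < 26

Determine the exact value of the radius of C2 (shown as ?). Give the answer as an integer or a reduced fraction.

1. [int C1,C2]  r_C2² − 51r_C2 + 644 = 0  ⇒  r_C2 = 23 or 28
2. given r_C2 < 26: keep 23

23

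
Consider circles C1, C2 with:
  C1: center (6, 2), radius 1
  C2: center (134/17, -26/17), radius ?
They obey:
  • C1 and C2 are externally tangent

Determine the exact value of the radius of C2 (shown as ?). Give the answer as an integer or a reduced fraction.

3

1. [ext C1·C2]  r_C2² + 2r_C2 − 15 = 0  ⇒  r_C2 = 3 (r>0 drops 1)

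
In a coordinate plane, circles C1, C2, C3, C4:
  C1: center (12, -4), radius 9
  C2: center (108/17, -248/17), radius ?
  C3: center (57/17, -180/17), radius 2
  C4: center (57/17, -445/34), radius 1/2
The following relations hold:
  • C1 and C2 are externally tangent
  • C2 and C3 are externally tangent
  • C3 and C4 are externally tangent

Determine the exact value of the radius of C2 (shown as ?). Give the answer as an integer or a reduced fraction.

3

1. [ext C1·C2]  r_C2² + 18r_C2 − 63 = 0  ⇒  r_C2 = 3 (r>0 drops 1)
2. [ext C2·C3]  r_C2² + 4r_C2 − 21 = 0  ⇒  r_C2 = 3 (r>0 drops 1)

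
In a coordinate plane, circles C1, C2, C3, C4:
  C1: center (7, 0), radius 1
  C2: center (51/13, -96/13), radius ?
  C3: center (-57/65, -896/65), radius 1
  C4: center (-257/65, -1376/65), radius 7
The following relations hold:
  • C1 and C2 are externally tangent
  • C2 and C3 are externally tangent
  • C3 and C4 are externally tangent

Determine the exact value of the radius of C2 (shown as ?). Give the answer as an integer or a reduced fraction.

7

1. [ext C1·C2]  r_C2² + 2r_C2 − 63 = 0  ⇒  r_C2 = 7 (r>0 drops 1)
2. [ext C2·C3]  r_C2² + 2r_C2 − 63 = 0  ⇒  r_C2 = 7 (r>0 drops 1)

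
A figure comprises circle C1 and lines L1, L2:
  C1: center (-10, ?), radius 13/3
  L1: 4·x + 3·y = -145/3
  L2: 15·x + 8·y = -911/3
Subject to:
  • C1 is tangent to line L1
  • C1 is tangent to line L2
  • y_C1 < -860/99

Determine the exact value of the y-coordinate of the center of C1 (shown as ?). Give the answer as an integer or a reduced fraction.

1. [C1‖L1]  y_C1² + (50/9)y_C1 − 400/9 = 0  ⇒  y_C1 = -10 or 40/9
2. [C1‖L2]  y_C1² + (461/12)y_C1 + 1705/6 = 0  ⇒  y_C1 = -341/12 or -10

-10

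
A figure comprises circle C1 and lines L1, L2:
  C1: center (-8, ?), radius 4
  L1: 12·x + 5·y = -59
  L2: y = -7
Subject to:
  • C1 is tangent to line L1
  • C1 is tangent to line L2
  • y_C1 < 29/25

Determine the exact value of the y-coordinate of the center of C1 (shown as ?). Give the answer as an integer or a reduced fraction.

-3

1. [C1‖L1]  y_C1² − (74/5)y_C1 − 267/5 = 0  ⇒  y_C1 = -3 or 89/5
2. [C1‖L2]  y_C1² + 14y_C1 + 33 = 0  ⇒  y_C1 = -11 or -3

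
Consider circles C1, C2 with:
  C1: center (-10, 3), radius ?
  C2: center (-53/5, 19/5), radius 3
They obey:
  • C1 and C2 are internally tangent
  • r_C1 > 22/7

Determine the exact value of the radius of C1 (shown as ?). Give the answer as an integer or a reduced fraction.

1. [int C1,C2]  r_C1² − 6r_C1 + 8 = 0  ⇒  r_C1 = 2 or 4
2. given r_C1 > 22/7: keep 4

4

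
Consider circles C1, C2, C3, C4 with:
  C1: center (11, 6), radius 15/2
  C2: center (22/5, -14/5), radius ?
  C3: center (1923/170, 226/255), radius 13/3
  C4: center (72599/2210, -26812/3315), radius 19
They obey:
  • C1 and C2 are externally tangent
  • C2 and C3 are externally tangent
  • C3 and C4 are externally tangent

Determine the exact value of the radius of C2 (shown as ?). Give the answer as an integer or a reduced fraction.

7/2

1. [ext C1·C2]  r_C2² + 15r_C2 − 259/4 = 0  ⇒  r_C2 = 7/2 (r>0 drops 1)
2. [ext C2·C3]  r_C2² + (26/3)r_C2 − 511/12 = 0  ⇒  r_C2 = 7/2 (r>0 drops 1)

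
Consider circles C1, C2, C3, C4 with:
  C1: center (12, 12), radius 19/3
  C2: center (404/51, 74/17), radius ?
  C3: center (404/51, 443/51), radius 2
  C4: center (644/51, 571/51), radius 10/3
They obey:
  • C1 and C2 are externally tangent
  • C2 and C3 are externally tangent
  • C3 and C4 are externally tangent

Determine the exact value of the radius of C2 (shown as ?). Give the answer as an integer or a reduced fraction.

7/3

1. [ext C1·C2]  r_C2² + (38/3)r_C2 − 35 = 0  ⇒  r_C2 = 7/3 (r>0 drops 1)
2. [ext C2·C3]  r_C2² + 4r_C2 − 133/9 = 0  ⇒  r_C2 = 7/3 (r>0 drops 1)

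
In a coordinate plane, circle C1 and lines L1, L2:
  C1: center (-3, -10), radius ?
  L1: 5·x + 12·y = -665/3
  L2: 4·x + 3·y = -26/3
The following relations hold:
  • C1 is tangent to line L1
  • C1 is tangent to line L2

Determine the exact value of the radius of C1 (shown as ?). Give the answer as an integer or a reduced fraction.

1. [C1‖L1]  r_C1² − 400/9 = 0  ⇒  r_C1 = 20/3 (r>0 drops 1)
2. [C1‖L2]  r_C1² − 400/9 = 0  ⇒  r_C1 = 20/3 (r>0 drops 1)

20/3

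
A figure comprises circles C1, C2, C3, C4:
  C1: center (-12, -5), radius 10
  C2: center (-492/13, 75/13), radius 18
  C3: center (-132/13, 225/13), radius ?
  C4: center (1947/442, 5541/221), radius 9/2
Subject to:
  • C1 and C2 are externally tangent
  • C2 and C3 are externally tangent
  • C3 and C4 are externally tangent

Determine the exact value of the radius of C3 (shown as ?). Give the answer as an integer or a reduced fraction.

12

1. [ext C2·C3]  r_C3² + 36r_C3 − 576 = 0  ⇒  r_C3 = 12 (r>0 drops 1)
2. [ext C3·C4]  r_C3² + 9r_C3 − 252 = 0  ⇒  r_C3 = 12 (r>0 drops 1)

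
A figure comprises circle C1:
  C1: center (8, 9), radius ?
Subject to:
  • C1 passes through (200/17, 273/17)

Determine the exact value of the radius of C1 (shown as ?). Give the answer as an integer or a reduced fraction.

1. [C1∋P]  r_C1² − 64 = 0  ⇒  r_C1 = 8 (r>0 drops 1)

8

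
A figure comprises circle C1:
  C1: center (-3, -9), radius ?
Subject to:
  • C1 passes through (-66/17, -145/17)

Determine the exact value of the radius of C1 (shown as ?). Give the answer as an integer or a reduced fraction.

1. [C1∋P]  r_C1² − 1 = 0  ⇒  r_C1 = 1 (r>0 drops 1)

1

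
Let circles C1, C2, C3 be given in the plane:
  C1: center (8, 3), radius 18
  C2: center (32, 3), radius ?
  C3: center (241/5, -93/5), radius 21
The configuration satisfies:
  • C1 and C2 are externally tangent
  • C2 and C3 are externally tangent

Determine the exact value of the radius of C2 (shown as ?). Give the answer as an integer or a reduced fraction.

6

1. [ext C1·C2]  r_C2² + 36r_C2 − 252 = 0  ⇒  r_C2 = 6 (r>0 drops 1)
2. [ext C2·C3]  r_C2² + 42r_C2 − 288 = 0  ⇒  r_C2 = 6 (r>0 drops 1)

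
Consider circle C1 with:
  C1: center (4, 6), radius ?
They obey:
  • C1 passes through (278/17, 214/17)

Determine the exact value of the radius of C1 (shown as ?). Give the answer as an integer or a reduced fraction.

1. [C1∋P]  r_C1² − 196 = 0  ⇒  r_C1 = 14 (r>0 drops 1)

14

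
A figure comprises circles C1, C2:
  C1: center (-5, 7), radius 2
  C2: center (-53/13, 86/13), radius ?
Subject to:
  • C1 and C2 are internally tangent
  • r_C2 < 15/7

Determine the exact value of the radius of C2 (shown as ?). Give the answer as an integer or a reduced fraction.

1. [int C1,C2]  r_C2² − 4r_C2 + 3 = 0  ⇒  r_C2 = 1 or 3
2. given r_C2 < 15/7: keep 1

1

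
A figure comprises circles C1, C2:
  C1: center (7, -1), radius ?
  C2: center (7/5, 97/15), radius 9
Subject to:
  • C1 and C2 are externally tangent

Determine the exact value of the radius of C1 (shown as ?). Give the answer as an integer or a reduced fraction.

1. [ext C1·C2]  r_C1² + 18r_C1 − 55/9 = 0  ⇒  r_C1 = 1/3 (r>0 drops 1)

1/3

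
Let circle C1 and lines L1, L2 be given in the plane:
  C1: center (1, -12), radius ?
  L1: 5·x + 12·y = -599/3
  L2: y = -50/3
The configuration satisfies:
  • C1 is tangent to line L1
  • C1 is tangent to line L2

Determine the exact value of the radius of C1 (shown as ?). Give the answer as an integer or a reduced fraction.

1. [C1‖L1]  r_C1² − 196/9 = 0  ⇒  r_C1 = 14/3 (r>0 drops 1)
2. [C1‖L2]  r_C1² − 196/9 = 0  ⇒  r_C1 = 14/3 (r>0 drops 1)

14/3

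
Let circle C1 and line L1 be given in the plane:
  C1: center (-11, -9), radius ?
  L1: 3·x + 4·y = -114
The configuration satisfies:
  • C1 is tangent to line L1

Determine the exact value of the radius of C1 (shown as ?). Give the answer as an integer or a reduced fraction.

9

1. [C1‖L1]  r_C1² − 81 = 0  ⇒  r_C1 = 9 (r>0 drops 1)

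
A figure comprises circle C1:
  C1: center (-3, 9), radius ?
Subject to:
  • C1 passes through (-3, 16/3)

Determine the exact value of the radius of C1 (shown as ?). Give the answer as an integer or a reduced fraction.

1. [C1∋P]  r_C1² − 121/9 = 0  ⇒  r_C1 = 11/3 (r>0 drops 1)

11/3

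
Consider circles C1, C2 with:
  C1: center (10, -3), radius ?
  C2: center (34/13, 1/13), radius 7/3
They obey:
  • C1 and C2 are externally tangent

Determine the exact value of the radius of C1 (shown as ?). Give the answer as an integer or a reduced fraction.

1. [ext C1·C2]  r_C1² + (14/3)r_C1 − 527/9 = 0  ⇒  r_C1 = 17/3 (r>0 drops 1)

17/3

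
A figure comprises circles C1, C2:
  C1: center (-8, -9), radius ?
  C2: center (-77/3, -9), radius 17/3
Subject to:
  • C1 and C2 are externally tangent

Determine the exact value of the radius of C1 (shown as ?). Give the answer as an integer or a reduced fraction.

12

1. [ext C1·C2]  r_C1² + (34/3)r_C1 − 280 = 0  ⇒  r_C1 = 12 (r>0 drops 1)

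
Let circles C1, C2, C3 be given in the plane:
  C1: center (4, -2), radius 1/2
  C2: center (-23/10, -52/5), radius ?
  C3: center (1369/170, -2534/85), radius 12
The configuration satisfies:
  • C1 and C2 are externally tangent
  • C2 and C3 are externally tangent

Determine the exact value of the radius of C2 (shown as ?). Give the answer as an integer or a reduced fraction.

10

1. [ext C1·C2]  r_C2² + 1r_C2 − 110 = 0  ⇒  r_C2 = 10 (r>0 drops 1)
2. [ext C2·C3]  r_C2² + 24r_C2 − 340 = 0  ⇒  r_C2 = 10 (r>0 drops 1)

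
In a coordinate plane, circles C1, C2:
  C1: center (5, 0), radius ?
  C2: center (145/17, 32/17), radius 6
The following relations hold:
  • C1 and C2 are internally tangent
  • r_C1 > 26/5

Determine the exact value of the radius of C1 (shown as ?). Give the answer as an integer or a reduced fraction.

10

1. [int C1,C2]  r_C1² − 12r_C1 + 20 = 0  ⇒  r_C1 = 2 or 10
2. given r_C1 > 26/5: keep 10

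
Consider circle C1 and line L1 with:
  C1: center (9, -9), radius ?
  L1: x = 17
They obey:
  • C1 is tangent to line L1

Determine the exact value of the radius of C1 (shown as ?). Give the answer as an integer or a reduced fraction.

1. [C1‖L1]  r_C1² − 64 = 0  ⇒  r_C1 = 8 (r>0 drops 1)

8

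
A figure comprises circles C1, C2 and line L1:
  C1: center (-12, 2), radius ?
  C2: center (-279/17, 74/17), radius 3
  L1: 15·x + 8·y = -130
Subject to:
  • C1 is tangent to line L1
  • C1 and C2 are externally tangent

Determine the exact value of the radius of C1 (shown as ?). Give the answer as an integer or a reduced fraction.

1. [C1‖L1]  r_C1² − 4 = 0  ⇒  r_C1 = 2 (r>0 drops 1)
2. [ext C1·C2]  r_C1² + 6r_C1 − 16 = 0  ⇒  r_C1 = 2 (r>0 drops 1)

2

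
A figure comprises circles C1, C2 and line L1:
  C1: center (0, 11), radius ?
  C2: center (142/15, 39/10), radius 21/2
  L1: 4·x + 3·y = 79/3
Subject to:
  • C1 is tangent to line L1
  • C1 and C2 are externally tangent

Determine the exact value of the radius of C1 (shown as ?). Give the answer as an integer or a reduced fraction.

4/3

1. [C1‖L1]  r_C1² − 16/9 = 0  ⇒  r_C1 = 4/3 (r>0 drops 1)
2. [ext C1·C2]  r_C1² + 21r_C1 − 268/9 = 0  ⇒  r_C1 = 4/3 (r>0 drops 1)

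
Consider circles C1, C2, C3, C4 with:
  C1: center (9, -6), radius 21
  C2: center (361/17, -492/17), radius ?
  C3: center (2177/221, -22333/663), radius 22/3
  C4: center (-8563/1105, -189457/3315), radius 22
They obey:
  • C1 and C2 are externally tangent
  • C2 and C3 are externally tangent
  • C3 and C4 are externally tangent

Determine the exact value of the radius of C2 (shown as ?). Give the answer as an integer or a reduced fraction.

1. [ext C1·C2]  r_C2² + 42r_C2 − 235 = 0  ⇒  r_C2 = 5 (r>0 drops 1)
2. [ext C2·C3]  r_C2² + (44/3)r_C2 − 295/3 = 0  ⇒  r_C2 = 5 (r>0 drops 1)

5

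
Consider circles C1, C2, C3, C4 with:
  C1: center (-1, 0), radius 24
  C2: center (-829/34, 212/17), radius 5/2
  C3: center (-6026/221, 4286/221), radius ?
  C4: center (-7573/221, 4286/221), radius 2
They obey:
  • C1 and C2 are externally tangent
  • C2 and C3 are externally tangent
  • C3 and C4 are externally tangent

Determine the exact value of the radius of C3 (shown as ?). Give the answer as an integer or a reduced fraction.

5

1. [ext C2·C3]  r_C3² + 5r_C3 − 50 = 0  ⇒  r_C3 = 5 (r>0 drops 1)
2. [ext C3·C4]  r_C3² + 4r_C3 − 45 = 0  ⇒  r_C3 = 5 (r>0 drops 1)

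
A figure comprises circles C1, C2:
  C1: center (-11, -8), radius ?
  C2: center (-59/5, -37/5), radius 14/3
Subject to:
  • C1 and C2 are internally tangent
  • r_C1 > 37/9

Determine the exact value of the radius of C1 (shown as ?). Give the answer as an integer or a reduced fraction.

17/3

1. [int C1,C2]  r_C1² − (28/3)r_C1 + 187/9 = 0  ⇒  r_C1 = 11/3 or 17/3
2. given r_C1 > 37/9: keep 17/3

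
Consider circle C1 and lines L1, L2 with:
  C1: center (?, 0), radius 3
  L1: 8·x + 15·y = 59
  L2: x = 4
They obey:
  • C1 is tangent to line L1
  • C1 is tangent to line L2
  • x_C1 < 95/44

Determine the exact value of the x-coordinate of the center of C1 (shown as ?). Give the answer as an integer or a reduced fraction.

1. [C1‖L1]  x_C1² − (59/4)x_C1 + 55/4 = 0  ⇒  x_C1 = 1 or 55/4
2. [C1‖L2]  x_C1² − 8x_C1 + 7 = 0  ⇒  x_C1 = 1 or 7

1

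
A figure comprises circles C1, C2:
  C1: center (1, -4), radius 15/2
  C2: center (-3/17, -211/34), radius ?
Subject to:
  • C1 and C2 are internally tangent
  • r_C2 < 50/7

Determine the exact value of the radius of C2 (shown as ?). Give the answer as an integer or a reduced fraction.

5

1. [int C1,C2]  r_C2² − 15r_C2 + 50 = 0  ⇒  r_C2 = 5 or 10
2. given r_C2 < 50/7: keep 5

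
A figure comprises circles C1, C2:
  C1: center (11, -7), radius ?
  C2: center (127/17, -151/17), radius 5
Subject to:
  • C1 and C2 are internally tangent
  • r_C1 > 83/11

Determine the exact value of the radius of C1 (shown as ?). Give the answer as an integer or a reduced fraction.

9

1. [int C1,C2]  r_C1² − 10r_C1 + 9 = 0  ⇒  r_C1 = 1 or 9
2. given r_C1 > 83/11: keep 9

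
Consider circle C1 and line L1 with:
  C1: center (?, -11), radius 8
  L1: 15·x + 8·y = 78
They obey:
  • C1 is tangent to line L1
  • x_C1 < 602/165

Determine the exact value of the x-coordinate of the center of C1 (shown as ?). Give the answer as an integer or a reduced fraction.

1. [C1‖L1]  x_C1² − (332/15)x_C1 + 604/15 = 0  ⇒  x_C1 = 2 or 302/15
2. given x_C1 < 602/165: keep 2

2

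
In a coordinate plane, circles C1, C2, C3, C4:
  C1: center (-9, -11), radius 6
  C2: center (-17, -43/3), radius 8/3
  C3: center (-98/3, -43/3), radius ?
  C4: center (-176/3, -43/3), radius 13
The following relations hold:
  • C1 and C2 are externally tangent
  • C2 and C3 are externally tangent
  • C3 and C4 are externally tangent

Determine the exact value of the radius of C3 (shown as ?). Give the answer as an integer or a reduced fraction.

1. [ext C2·C3]  r_C3² + (16/3)r_C3 − 715/3 = 0  ⇒  r_C3 = 13 (r>0 drops 1)
2. [ext C3·C4]  r_C3² + 26r_C3 − 507 = 0  ⇒  r_C3 = 13 (r>0 drops 1)

13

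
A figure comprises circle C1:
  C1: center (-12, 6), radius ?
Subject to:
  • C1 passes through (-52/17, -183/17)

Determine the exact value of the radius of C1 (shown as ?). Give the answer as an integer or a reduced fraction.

19

1. [C1∋P]  r_C1² − 361 = 0  ⇒  r_C1 = 19 (r>0 drops 1)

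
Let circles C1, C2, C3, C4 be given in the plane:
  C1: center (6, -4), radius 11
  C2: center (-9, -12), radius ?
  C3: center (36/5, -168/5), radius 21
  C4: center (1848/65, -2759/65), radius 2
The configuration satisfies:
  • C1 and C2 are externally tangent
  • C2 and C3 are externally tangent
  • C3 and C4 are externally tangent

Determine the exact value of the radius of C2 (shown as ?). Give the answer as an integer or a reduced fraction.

6

1. [ext C1·C2]  r_C2² + 22r_C2 − 168 = 0  ⇒  r_C2 = 6 (r>0 drops 1)
2. [ext C2·C3]  r_C2² + 42r_C2 − 288 = 0  ⇒  r_C2 = 6 (r>0 drops 1)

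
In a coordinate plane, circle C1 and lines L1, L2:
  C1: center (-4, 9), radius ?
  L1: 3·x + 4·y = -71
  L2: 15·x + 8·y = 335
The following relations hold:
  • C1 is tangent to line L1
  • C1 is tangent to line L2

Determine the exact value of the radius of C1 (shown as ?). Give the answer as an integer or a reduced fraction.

19

1. [C1‖L1]  r_C1² − 361 = 0  ⇒  r_C1 = 19 (r>0 drops 1)
2. [C1‖L2]  r_C1² − 361 = 0  ⇒  r_C1 = 19 (r>0 drops 1)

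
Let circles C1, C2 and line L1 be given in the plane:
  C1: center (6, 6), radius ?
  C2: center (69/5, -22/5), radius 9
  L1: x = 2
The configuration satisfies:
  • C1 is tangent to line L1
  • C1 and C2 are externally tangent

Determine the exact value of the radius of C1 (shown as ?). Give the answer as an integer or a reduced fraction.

4

1. [C1‖L1]  r_C1² − 16 = 0  ⇒  r_C1 = 4 (r>0 drops 1)
2. [ext C1·C2]  r_C1² + 18r_C1 − 88 = 0  ⇒  r_C1 = 4 (r>0 drops 1)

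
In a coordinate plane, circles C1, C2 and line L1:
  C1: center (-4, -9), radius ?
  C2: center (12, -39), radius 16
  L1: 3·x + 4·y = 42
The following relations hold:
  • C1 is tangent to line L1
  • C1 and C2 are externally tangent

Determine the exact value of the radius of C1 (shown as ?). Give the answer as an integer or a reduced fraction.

1. [C1‖L1]  r_C1² − 324 = 0  ⇒  r_C1 = 18 (r>0 drops 1)
2. [ext C1·C2]  r_C1² + 32r_C1 − 900 = 0  ⇒  r_C1 = 18 (r>0 drops 1)

18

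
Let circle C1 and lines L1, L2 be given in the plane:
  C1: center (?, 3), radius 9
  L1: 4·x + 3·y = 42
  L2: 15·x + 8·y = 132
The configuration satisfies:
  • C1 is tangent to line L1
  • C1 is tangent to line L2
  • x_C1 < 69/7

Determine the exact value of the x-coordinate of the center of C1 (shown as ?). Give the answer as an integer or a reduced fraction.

-3

1. [C1‖L1]  x_C1² − (33/2)x_C1 − 117/2 = 0  ⇒  x_C1 = -3 or 39/2
2. [C1‖L2]  x_C1² − (72/5)x_C1 − 261/5 = 0  ⇒  x_C1 = -3 or 87/5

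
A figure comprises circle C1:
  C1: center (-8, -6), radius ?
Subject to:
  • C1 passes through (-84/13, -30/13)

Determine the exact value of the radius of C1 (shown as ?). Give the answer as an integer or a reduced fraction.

1. [C1∋P]  r_C1² − 16 = 0  ⇒  r_C1 = 4 (r>0 drops 1)

4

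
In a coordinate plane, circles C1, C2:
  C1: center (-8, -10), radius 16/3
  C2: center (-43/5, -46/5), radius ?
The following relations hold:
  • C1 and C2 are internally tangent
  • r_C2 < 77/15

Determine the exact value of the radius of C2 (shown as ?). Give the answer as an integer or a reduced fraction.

1. [int C1,C2]  r_C2² − (32/3)r_C2 + 247/9 = 0  ⇒  r_C2 = 13/3 or 19/3
2. given r_C2 < 77/15: keep 13/3

13/3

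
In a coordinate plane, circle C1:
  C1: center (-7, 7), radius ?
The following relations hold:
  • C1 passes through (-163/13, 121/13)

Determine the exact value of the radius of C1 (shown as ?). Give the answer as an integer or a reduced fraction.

6

1. [C1∋P]  r_C1² − 36 = 0  ⇒  r_C1 = 6 (r>0 drops 1)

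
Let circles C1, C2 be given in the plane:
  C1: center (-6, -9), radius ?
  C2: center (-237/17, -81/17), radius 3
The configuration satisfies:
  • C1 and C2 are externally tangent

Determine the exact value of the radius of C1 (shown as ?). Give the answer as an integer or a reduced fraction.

6

1. [ext C1·C2]  r_C1² + 6r_C1 − 72 = 0  ⇒  r_C1 = 6 (r>0 drops 1)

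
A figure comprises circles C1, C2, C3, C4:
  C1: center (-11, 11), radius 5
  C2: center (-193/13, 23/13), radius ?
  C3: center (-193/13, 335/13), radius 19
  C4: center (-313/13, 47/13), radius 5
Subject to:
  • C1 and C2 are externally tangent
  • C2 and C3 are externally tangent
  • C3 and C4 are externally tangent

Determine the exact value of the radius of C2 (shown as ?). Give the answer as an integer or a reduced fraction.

5

1. [ext C1·C2]  r_C2² + 10r_C2 − 75 = 0  ⇒  r_C2 = 5 (r>0 drops 1)
2. [ext C2·C3]  r_C2² + 38r_C2 − 215 = 0  ⇒  r_C2 = 5 (r>0 drops 1)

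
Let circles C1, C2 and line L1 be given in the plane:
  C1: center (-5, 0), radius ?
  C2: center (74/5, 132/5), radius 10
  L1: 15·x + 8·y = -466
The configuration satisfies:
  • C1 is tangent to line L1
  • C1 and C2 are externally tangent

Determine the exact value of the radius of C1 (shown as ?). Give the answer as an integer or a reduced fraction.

23

1. [C1‖L1]  r_C1² − 529 = 0  ⇒  r_C1 = 23 (r>0 drops 1)
2. [ext C1·C2]  r_C1² + 20r_C1 − 989 = 0  ⇒  r_C1 = 23 (r>0 drops 1)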